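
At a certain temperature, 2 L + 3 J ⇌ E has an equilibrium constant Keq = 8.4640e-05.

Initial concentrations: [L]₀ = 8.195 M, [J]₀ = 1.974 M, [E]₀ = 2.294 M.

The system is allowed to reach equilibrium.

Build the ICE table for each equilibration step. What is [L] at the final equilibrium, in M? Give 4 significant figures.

Q₀ = 0.004441 vs Keq = 8.4640e-05 ⇒ Q>K, reverse
Step 1:
                   L          J          E
  I            8.195      1.974      2.294
  C            2.121      3.181      -1.06
  E            10.32      5.155      1.234
  solve Keq expr → x = -1.06; check Q = 8.4640e-05

[L]_eq = 10.32 M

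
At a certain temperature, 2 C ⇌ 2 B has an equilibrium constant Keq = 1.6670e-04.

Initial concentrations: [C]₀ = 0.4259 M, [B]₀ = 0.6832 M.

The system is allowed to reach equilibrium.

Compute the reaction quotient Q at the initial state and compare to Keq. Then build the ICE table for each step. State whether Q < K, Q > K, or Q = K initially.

Q₀ = 2.573; Q > K (proceeds reverse)

Q₀ = 2.573 vs Keq = 1.6670e-04 ⇒ Q>K, reverse
Step 1:
                   C          B
  I           0.4259     0.6832
  C           0.6691    -0.6691
  E            1.095    0.01414
  solve Keq expr → x = -0.3345; check Q = 1.6670e-04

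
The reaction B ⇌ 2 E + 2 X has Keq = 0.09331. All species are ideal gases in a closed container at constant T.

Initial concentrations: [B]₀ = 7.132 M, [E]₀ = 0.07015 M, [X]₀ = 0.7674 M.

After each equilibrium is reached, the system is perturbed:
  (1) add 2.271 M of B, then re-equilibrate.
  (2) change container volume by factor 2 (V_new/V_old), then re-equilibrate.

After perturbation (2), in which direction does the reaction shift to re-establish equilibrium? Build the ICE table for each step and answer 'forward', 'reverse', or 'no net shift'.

Direction: forward

Q₀ = 4.0634e-04 vs Keq = 0.09331 ⇒ Q<K, forward
Step 1:
                    B           E           X
  Initial       7.132     0.07015      0.7674
  Change      -0.2706      0.5413      0.5413
  Equil         6.861      0.6114       1.309
  solve Keq expr → x = 0.2706; check Q = 0.09331
Then add 2.271 M of B.
Step 2:
                    B           E           X
  Initial       9.132      0.6114       1.309
  Change     -0.03064     0.06128     0.06128
  Equil         9.102      0.6727        1.37
  solve Keq expr → x = 0.03064; check Q = 0.09331
Then change container volume by factor 2 (V_new/V_old).
Step 3:
                    B           E           X
  Initial       4.551      0.3363       0.685
  Change      -0.1542      0.3084      0.3084
  Equil         4.397      0.6448      0.9934
  solve Keq expr → x = 0.1542; check Q = 0.09331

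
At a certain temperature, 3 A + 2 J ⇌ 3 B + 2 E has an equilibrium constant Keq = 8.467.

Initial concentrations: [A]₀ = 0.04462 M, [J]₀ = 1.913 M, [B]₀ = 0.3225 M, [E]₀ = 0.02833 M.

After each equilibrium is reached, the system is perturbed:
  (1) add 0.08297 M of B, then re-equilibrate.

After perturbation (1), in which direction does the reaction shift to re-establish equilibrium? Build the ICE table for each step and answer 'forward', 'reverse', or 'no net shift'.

Q₀ = 0.08281 vs Keq = 8.467 ⇒ Q<K, forward
Step 1:
                    A           J           B           E
  Initial     0.04462       1.913      0.3225     0.02833
  Change     -0.02968    -0.01979     0.02968     0.01979
  Equil       0.01494       1.893      0.3522     0.04812
  solve Keq expr → x = 0.009894; check Q = 8.467
Then add 0.08297 M of B.
Step 2:
                    A           J           B           E
  Initial     0.01494       1.893      0.4352     0.04812
  Change     0.002891    0.001928   -0.002891   -0.001928
  Equil       0.01783       1.895      0.4323     0.04619
  solve Keq expr → x = -9.6378e-04; check Q = 8.467

Direction: reverse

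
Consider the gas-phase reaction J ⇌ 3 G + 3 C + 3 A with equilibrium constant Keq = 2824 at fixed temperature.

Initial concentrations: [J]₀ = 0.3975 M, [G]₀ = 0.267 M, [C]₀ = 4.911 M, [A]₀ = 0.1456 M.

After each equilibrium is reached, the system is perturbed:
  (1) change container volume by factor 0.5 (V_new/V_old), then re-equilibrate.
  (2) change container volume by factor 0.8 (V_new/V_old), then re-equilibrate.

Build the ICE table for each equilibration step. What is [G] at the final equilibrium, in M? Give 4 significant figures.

Q₀ = 0.01751 vs Keq = 2824 ⇒ Q<K, forward
Step 1:
                   J          G          C          A
  Initial     0.3975      0.267      4.911     0.1456
  Change     -0.2907     0.8722     0.8722     0.8722
  Equil       0.1068      1.139      5.783      1.018
  solve Keq expr → x = 0.2907; check Q = 2824
Then change container volume by factor 0.5 (V_new/V_old).
Step 2:
                   J          G          C          A
  Initial     0.2135      2.278      11.57      2.036
  Change      0.3634      -1.09      -1.09      -1.09
  Equil       0.5769      1.188      10.48     0.9454
  solve Keq expr → x = -0.3634; check Q = 2824
Then change container volume by factor 0.8 (V_new/V_old).
Step 3:
                   J          G          C          A
  Initial     0.7212      1.485       13.1      1.182
  Change      0.1015    -0.3046    -0.3046    -0.3046
  Equil       0.8227      1.181      12.79     0.8771
  solve Keq expr → x = -0.1015; check Q = 2824

[G]_eq = 1.181 M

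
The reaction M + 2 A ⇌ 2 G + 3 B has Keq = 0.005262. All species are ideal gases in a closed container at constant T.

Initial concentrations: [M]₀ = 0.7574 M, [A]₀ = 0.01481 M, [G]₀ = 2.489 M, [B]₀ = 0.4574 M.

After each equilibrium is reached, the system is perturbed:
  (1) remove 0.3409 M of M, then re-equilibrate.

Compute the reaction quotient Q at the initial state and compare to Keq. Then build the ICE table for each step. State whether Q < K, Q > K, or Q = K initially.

Q₀ = 3569 vs Keq = 0.005262 ⇒ Q>K, reverse
Step 1:
                    M           A           G           B
  Initial      0.7574     0.01481       2.489      0.4574
  Change        0.138       0.276      -0.276     -0.4141
  Equil        0.8954      0.2909       2.213     0.04334
  solve Keq expr → x = -0.138; check Q = 0.005262
Then remove 0.3409 M of M.
Step 2:
                    M           A           G           B
  Initial      0.5545      0.2909       2.213     0.04334
  Change     0.001991    0.003981   -0.003981   -0.005972
  Equil        0.5565      0.2948       2.209     0.03737
  solve Keq expr → x = -0.001991; check Q = 0.005262

Q₀ = 3569; Q > K (proceeds reverse)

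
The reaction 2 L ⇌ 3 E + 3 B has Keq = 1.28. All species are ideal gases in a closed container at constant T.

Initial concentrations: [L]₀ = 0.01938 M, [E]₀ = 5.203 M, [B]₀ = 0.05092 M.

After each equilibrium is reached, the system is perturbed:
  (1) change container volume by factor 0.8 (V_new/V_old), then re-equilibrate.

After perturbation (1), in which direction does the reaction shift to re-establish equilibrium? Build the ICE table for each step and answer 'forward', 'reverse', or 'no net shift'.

Direction: reverse

Q₀ = 49.51 vs Keq = 1.28 ⇒ Q>K, reverse
Step 1:
                   L          E          B
  init       0.01938      5.203    0.05092
  Δ          0.01824   -0.02737   -0.02737
  eq         0.03762      5.176    0.02355
  solve Keq expr → x = -0.009122; check Q = 1.28
Then change container volume by factor 0.8 (V_new/V_old).
Step 2:
                   L          E          B
  init       0.04703       6.47    0.02944
  Δ         0.004184  -0.006276  -0.006276
  eq         0.05121      6.463    0.02317
  solve Keq expr → x = -0.002092; check Q = 1.28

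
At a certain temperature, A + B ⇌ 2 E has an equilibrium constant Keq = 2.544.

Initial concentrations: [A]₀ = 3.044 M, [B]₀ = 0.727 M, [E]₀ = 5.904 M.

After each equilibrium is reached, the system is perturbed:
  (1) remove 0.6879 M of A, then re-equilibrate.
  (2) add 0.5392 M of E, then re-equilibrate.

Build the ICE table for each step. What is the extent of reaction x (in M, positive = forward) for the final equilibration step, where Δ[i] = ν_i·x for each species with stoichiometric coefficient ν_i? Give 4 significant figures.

x = -0.1466 M

Q₀ = 15.75 vs Keq = 2.544 ⇒ Q>K, reverse
Step 1:
                  A         B         E
  init        3.044     0.727     5.904
  Δ           0.917     0.917    -1.834
  eq          3.961     1.644      4.07
  solve Keq expr → x = -0.917; check Q = 2.544
Then remove 0.6879 M of A.
Step 2:
                  A         B         E
  init        3.273     1.644      4.07
  Δ          0.1004    0.1004   -0.2009
  eq          3.373     1.744     3.869
  solve Keq expr → x = -0.1004; check Q = 2.544
Then add 0.5392 M of E.
Step 3:
                  A         B         E
  init        3.373     1.744     4.408
  Δ          0.1466    0.1466   -0.2933
  eq           3.52     1.891     4.115
  solve Keq expr → x = -0.1466; check Q = 2.544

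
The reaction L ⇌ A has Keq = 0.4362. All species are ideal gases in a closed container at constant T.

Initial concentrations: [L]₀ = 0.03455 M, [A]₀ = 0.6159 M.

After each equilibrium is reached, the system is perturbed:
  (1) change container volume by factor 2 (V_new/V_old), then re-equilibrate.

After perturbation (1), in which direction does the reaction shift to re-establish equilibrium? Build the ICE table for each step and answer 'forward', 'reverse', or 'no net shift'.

Direction: no net shift

Q₀ = 17.83 vs Keq = 0.4362 ⇒ Q>K, reverse
Step 1:
                    L           A
  I           0.03455      0.6159
  C            0.4183     -0.4183
  E            0.4529      0.1976
  solve Keq expr → x = -0.4183; check Q = 0.4362
Then change container volume by factor 2 (V_new/V_old).
Step 2:
                    L           A
  I            0.2264     0.09878
  C                 0           0
  E            0.2264     0.09878
  solve Keq expr → x = 0; check Q = 0.4362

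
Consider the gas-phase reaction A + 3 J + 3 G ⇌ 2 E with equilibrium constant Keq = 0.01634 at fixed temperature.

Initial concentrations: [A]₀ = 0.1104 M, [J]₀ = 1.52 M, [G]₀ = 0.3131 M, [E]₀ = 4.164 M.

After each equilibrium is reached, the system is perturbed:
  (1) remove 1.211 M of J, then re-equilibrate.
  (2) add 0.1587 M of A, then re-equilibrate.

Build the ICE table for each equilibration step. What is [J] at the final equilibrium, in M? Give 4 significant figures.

[J]_eq = 2.691 M

Q₀ = 1457 vs Keq = 0.01634 ⇒ Q>K, reverse
Step 1:
                    A           J           G           E
  I            0.1104        1.52      0.3131       4.164
  C            0.6839       2.052       2.052      -1.368
  E            0.7943       3.572       2.365       2.796
  solve Keq expr → x = -0.6839; check Q = 0.01634
Then remove 1.211 M of J.
Step 2:
                    A           J           G           E
  I            0.7943       2.361       2.365       2.796
  C            0.1277      0.3831      0.3831     -0.2554
  E             0.922       2.744       2.748       2.541
  solve Keq expr → x = -0.1277; check Q = 0.01634
Then add 0.1587 M of A.
Step 3:
                    A           J           G           E
  I             1.081       2.744       2.748       2.541
  C          -0.01742    -0.05227    -0.05227     0.03485
  E             1.063       2.691       2.696       2.576
  solve Keq expr → x = 0.01742; check Q = 0.01634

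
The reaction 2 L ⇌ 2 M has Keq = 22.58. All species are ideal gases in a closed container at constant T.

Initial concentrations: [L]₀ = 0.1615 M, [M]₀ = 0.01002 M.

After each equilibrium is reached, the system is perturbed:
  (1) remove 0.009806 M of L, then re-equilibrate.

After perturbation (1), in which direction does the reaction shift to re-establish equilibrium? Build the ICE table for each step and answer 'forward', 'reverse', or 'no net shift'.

Direction: reverse

Q₀ = 0.003849 vs Keq = 22.58 ⇒ Q<K, forward
Step 1:
                   L          M
  Initial     0.1615    0.01002
  Change     -0.1317     0.1317
  Equil      0.02982     0.1417
  solve Keq expr → x = 0.06584; check Q = 22.58
Then remove 0.009806 M of L.
Step 2:
                   L          M
  Initial    0.02001     0.1417
  Change    0.008101  -0.008101
  Equil      0.02812     0.1336
  solve Keq expr → x = -0.004051; check Q = 22.58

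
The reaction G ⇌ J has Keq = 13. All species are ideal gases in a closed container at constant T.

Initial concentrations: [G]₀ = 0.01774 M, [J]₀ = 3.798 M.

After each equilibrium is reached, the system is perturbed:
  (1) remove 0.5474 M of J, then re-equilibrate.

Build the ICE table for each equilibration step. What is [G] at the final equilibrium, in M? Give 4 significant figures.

Q₀ = 214.1 vs Keq = 13 ⇒ Q>K, reverse
Step 1:
                    G           J
  init        0.01774       3.798
  Δ            0.2548     -0.2548
  eq           0.2726       3.543
  solve Keq expr → x = -0.2548; check Q = 13
Then remove 0.5474 M of J.
Step 2:
                    G           J
  init         0.2726       2.996
  Δ           -0.0391      0.0391
  eq           0.2335       3.035
  solve Keq expr → x = 0.0391; check Q = 13

[G]_eq = 0.2335 M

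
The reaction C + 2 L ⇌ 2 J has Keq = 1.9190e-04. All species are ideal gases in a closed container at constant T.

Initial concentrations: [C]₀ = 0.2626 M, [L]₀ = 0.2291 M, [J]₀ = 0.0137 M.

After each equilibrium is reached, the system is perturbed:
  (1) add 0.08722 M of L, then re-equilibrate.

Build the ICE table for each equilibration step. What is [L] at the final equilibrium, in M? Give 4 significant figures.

[L]_eq = 0.3277 M

Q₀ = 0.01362 vs Keq = 1.9190e-04 ⇒ Q>K, reverse
Step 1:
                    C           L           J
  I            0.2626      0.2291      0.0137
  C          0.005985     0.01197    -0.01197
  E            0.2686      0.2411    0.001731
  solve Keq expr → x = -0.005985; check Q = 1.9190e-04
Then add 0.08722 M of L.
Step 2:
                    C           L           J
  I            0.2686      0.3283    0.001731
  C       -3.1018e-04 -6.2036e-04  6.2036e-04
  E            0.2683      0.3277    0.002351
  solve Keq expr → x = 3.1018e-04; check Q = 1.9190e-04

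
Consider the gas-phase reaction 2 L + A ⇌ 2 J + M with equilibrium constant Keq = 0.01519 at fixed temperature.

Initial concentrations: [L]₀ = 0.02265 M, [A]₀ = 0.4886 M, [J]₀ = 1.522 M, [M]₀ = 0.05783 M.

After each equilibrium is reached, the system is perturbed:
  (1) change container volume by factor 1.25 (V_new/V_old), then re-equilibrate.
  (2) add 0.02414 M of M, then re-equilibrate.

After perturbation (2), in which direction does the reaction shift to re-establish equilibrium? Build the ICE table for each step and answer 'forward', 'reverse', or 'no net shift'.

Q₀ = 534.4 vs Keq = 0.01519 ⇒ Q>K, reverse
Step 1:
                   L          A          J          M
  init       0.02265     0.4886      1.522    0.05783
  Δ           0.1155    0.05775    -0.1155   -0.05775
  eq          0.1381     0.5463      1.407 8.0066e-05
  solve Keq expr → x = -0.05775; check Q = 0.01519
Then change container volume by factor 1.25 (V_new/V_old).
Step 2:
                   L          A          J          M
  init        0.1105     0.4371      1.125 6.4053e-05
  Δ                0          0          0          0
  eq          0.1105     0.4371      1.125 6.4053e-05
  solve Keq expr → x = 0; check Q = 0.01519
Then add 0.02414 M of M.
Step 3:
                   L          A          J          M
  init        0.1105     0.4371      1.125     0.0242
  Δ           0.0481    0.02405    -0.0481   -0.02405
  eq          0.1586     0.4611      1.077 1.5192e-04
  solve Keq expr → x = -0.02405; check Q = 0.01519

Direction: reverse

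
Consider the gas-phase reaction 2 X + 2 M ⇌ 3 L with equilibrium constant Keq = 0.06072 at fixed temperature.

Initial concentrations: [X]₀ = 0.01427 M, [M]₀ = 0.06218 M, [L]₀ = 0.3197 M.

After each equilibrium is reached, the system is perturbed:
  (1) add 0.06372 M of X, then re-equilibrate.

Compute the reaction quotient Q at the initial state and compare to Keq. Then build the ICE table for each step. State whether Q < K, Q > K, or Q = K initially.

Q₀ = 4.1503e+04 vs Keq = 0.06072 ⇒ Q>K, reverse
Step 1:
                  X         M         L
  init      0.01427   0.06218    0.3197
  Δ          0.1792    0.1792   -0.2687
  eq         0.1934    0.2413   0.05096
  solve Keq expr → x = -0.08958; check Q = 0.06072
Then add 0.06372 M of X.
Step 2:
                  X         M         L
  init       0.2572    0.2413   0.05096
  Δ       -0.005825 -0.005825  0.008738
  eq         0.2513    0.2355    0.0597
  solve Keq expr → x = 0.002913; check Q = 0.06072

Q₀ = 4.1503e+04; Q > K (proceeds reverse)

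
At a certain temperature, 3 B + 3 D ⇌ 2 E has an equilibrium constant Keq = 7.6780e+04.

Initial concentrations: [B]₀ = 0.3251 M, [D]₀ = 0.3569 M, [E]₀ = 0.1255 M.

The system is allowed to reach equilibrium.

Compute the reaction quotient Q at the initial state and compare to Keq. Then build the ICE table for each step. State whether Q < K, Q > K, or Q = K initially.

Q₀ = 10.08; Q < K (proceeds forward)

Q₀ = 10.08 vs Keq = 7.6780e+04 ⇒ Q<K, forward
Step 1:
                    B           D           E
  I            0.3251      0.3569      0.1255
  C           -0.2388     -0.2388      0.1592
  E           0.08626      0.1181      0.2847
  solve Keq expr → x = 0.07961; check Q = 7.6780e+04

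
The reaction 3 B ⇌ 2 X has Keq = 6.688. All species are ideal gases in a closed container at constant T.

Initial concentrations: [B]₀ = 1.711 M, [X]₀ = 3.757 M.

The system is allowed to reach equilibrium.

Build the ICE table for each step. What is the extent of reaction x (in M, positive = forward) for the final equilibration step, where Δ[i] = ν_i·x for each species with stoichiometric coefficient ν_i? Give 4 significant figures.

x = 0.1241 M

Q₀ = 2.818 vs Keq = 6.688 ⇒ Q<K, forward
Step 1:
                  B         X
  Initial     1.711     3.757
  Change    -0.3724    0.2483
  Equil       1.339     4.005
  solve Keq expr → x = 0.1241; check Q = 6.688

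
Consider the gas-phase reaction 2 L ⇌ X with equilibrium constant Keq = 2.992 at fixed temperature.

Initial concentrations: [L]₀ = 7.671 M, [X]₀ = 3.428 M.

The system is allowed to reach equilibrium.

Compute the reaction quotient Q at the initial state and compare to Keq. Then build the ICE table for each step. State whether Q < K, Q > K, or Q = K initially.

Q₀ = 0.05826; Q < K (proceeds forward)

Q₀ = 0.05826 vs Keq = 2.992 ⇒ Q<K, forward
Step 1:
                   L          X
  Initial      7.671      3.428
  Change      -6.194      3.097
  Equil        1.477      6.525
  solve Keq expr → x = 3.097; check Q = 2.992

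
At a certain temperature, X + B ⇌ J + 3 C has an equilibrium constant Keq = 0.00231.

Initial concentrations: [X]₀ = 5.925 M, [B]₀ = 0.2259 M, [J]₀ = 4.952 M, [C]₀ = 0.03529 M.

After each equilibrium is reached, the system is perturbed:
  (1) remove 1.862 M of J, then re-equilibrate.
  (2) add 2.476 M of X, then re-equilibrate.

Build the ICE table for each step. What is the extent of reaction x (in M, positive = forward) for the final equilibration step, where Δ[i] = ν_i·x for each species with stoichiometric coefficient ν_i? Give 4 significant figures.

Q₀ = 1.6260e-04 vs Keq = 0.00231 ⇒ Q<K, forward
Step 1:
                  X         B         J         C
  Initial     5.925    0.2259     4.952   0.03529
  Change   -0.01598  -0.01598   0.01598   0.04795
  Equil       5.909    0.2099     4.968   0.08324
  solve Keq expr → x = 0.01598; check Q = 0.00231
Then remove 1.862 M of J.
Step 2:
                  X         B         J         C
  Initial     5.909    0.2099     3.106   0.08324
  Change  -0.004448 -0.004448  0.004448   0.01334
  Equil       5.905    0.2055      3.11   0.09658
  solve Keq expr → x = 0.004448; check Q = 0.00231
Then add 2.476 M of X.
Step 3:
                  X         B         J         C
  Initial     8.381    0.2055      3.11   0.09658
  Change  -0.003745 -0.003745  0.003745   0.01124
  Equil       8.377    0.2017     3.114    0.1078
  solve Keq expr → x = 0.003745; check Q = 0.00231

x = 0.003745 M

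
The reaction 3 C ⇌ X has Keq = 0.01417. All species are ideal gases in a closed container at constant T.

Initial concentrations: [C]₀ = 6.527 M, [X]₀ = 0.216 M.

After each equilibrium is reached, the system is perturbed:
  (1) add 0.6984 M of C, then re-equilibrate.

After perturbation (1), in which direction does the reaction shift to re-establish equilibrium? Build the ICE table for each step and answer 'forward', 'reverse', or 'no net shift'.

Direction: forward

Q₀ = 7.7681e-04 vs Keq = 0.01417 ⇒ Q<K, forward
Step 1:
                   C          X
  I            6.527      0.216
  C           -2.381     0.7937
  E            4.146       1.01
  solve Keq expr → x = 0.7937; check Q = 0.01417
Then add 0.6984 M of C.
Step 2:
                   C          X
  I            4.844       1.01
  C          -0.4871     0.1624
  E            4.357      1.172
  solve Keq expr → x = 0.1624; check Q = 0.01417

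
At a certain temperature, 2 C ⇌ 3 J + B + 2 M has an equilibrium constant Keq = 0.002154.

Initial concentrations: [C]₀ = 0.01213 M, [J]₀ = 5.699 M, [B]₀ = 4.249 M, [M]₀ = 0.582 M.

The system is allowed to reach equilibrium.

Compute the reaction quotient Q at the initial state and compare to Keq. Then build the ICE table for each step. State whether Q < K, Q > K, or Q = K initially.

Q₀ = 1.8105e+06; Q > K (proceeds reverse)

Q₀ = 1.8105e+06 vs Keq = 0.002154 ⇒ Q>K, reverse
Step 1:
                  C         J         B         M
  init      0.01213     5.699     4.249     0.582
  Δ          0.5807    -0.871   -0.2903   -0.5807
  eq         0.5928     4.828     3.959  0.001304
  solve Keq expr → x = -0.2903; check Q = 0.002154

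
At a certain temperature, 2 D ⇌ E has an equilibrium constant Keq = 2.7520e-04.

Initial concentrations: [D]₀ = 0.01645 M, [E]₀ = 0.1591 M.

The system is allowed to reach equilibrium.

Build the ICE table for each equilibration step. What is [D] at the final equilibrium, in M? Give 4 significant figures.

Q₀ = 587.9 vs Keq = 2.7520e-04 ⇒ Q>K, reverse
Step 1:
                    D           E
  init        0.01645      0.1591
  Δ            0.3181     -0.1591
  eq           0.3346  3.0808e-05
  solve Keq expr → x = -0.1591; check Q = 2.7520e-04

[D]_eq = 0.3346 M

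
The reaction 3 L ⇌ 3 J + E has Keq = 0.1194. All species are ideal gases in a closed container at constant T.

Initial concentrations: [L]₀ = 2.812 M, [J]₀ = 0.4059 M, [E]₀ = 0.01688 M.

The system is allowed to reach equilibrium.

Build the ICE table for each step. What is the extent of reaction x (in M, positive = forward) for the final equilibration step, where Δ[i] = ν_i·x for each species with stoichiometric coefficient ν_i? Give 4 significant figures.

Q₀ = 5.0767e-05 vs Keq = 0.1194 ⇒ Q<K, forward
Step 1:
                   L          J          E
  I            2.812     0.4059    0.01688
  C          -0.9343     0.9343     0.3114
  E            1.878       1.34     0.3283
  solve Keq expr → x = 0.3114; check Q = 0.1194

x = 0.3114 M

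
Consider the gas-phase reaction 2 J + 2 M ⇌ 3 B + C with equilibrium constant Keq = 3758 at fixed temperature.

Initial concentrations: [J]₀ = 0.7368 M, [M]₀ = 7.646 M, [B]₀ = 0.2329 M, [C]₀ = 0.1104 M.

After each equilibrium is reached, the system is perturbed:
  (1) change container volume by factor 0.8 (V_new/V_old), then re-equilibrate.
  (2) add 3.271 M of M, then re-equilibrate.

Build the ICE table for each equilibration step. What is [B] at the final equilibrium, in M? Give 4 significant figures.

Q₀ = 4.3945e-05 vs Keq = 3758 ⇒ Q<K, forward
Step 1:
                   J          M          B          C
  init        0.7368      7.646     0.2329     0.1104
  Δ          -0.7343    -0.7343      1.101     0.3671
  eq        0.002514      6.912      1.334     0.4775
  solve Keq expr → x = 0.3671; check Q = 3758
Then change container volume by factor 0.8 (V_new/V_old).
Step 2:
                   J          M          B          C
  init      0.003142       8.64      1.668     0.5969
  Δ                0          0          0          0
  eq        0.003142       8.64      1.668     0.5969
  solve Keq expr → x = 0; check Q = 3758
Then add 3.271 M of M.
Step 3:
                   J          M          B          C
  init      0.003142      11.91      1.668     0.5969
  Δ       -8.5933e-04 -8.5933e-04   0.001289 4.2967e-04
  eq        0.002283      11.91      1.669     0.5974
  solve Keq expr → x = 4.2967e-04; check Q = 3758

[B]_eq = 1.669 M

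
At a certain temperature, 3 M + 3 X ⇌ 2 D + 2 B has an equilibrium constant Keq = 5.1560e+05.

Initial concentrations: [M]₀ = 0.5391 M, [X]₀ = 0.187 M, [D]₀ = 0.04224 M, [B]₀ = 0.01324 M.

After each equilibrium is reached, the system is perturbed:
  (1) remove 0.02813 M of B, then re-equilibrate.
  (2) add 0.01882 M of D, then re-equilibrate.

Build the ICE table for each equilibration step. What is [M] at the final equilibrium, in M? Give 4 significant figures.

[M]_eq = 0.3547 M

Q₀ = 3.0527e-04 vs Keq = 5.1560e+05 ⇒ Q<K, forward
Step 1:
                   M          X          D          B
  init        0.5391      0.187    0.04224    0.01324
  Δ          -0.1842    -0.1842     0.1228     0.1228
  eq          0.3549   0.002797      0.165      0.136
  solve Keq expr → x = 0.0614; check Q = 5.1560e+05
Then remove 0.02813 M of B.
Step 2:
                   M          X          D          B
  init        0.3549   0.002797      0.165     0.1079
  Δ       -3.9116e-04 -3.9116e-04 2.6077e-04 2.6077e-04
  eq          0.3545   0.002406     0.1653     0.1082
  solve Keq expr → x = 1.3039e-04; check Q = 5.1560e+05
Then add 0.01882 M of D.
Step 3:
                   M          X          D          B
  init        0.3545   0.002406     0.1841     0.1082
  Δ       1.7505e-04 1.7505e-04 -1.1670e-04 -1.1670e-04
  eq          0.3547   0.002581      0.184     0.1081
  solve Keq expr → x = -5.8352e-05; check Q = 5.1560e+05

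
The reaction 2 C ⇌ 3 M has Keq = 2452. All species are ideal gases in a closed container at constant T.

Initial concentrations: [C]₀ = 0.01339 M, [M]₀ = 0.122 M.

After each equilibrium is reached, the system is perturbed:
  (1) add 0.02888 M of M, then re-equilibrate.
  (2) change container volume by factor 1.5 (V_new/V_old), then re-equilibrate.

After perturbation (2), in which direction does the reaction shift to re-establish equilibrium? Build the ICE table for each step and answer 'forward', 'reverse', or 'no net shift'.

Q₀ = 10.13 vs Keq = 2452 ⇒ Q<K, forward
Step 1:
                  C         M
  Initial   0.01339     0.122
  Change   -0.01233   0.01849
  Equil    0.001063    0.1405
  solve Keq expr → x = 0.006163; check Q = 2452
Then add 0.02888 M of M.
Step 2:
                  C         M
  Initial  0.001063    0.1694
  Change  3.3791e-04 -5.0686e-04
  Equil    0.001401    0.1689
  solve Keq expr → x = -1.6895e-04; check Q = 2452
Then change container volume by factor 1.5 (V_new/V_old).
Step 3:
                  C         M
  Initial 9.3422e-04    0.1126
  Change  -1.6886e-04 2.5329e-04
  Equil   7.6537e-04    0.1128
  solve Keq expr → x = 8.4429e-05; check Q = 2452

Direction: forward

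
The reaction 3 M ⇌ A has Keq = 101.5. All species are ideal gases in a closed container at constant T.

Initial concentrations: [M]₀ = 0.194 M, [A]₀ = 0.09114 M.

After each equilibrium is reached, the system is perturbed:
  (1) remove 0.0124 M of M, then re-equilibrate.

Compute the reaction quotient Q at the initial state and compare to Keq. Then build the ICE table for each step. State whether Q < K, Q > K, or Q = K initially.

Q₀ = 12.48 vs Keq = 101.5 ⇒ Q<K, forward
Step 1:
                  M         A
  I           0.194   0.09114
  C        -0.08811   0.02937
  E          0.1059    0.1205
  solve Keq expr → x = 0.02937; check Q = 101.5
Then remove 0.0124 M of M.
Step 2:
                  M         A
  I         0.09349    0.1205
  C         0.01129 -0.003762
  E          0.1048    0.1167
  solve Keq expr → x = -0.003762; check Q = 101.5

Q₀ = 12.48; Q < K (proceeds forward)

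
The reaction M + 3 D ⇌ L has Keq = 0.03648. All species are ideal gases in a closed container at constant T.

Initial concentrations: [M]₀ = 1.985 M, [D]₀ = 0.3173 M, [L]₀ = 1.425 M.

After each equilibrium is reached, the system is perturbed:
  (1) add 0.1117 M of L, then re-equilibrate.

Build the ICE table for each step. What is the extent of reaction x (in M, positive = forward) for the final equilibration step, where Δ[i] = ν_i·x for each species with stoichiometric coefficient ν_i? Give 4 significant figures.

x = -0.02185 M

Q₀ = 22.47 vs Keq = 0.03648 ⇒ Q>K, reverse
Step 1:
                    M           D           L
  I             1.985      0.3173       1.425
  C            0.5861       1.758     -0.5861
  E             2.571       2.076      0.8389
  solve Keq expr → x = -0.5861; check Q = 0.03648
Then add 0.1117 M of L.
Step 2:
                    M           D           L
  I             2.571       2.076      0.9506
  C           0.02185     0.06556    -0.02185
  E             2.593       2.141      0.9287
  solve Keq expr → x = -0.02185; check Q = 0.03648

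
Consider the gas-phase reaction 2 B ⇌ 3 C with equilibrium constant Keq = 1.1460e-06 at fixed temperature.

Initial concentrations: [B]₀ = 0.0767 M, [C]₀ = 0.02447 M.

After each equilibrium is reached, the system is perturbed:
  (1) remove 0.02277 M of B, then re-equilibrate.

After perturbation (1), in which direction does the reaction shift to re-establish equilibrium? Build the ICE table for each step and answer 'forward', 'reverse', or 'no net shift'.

Q₀ = 0.002491 vs Keq = 1.1460e-06 ⇒ Q>K, reverse
Step 1:
                  B         C
  I          0.0767   0.02447
  C          0.0149  -0.02234
  E          0.0916  0.002126
  solve Keq expr → x = -0.007448; check Q = 1.1460e-06
Then remove 0.02277 M of B.
Step 2:
                  B         C
  I         0.06883  0.002126
  C       2.4318e-04 -3.6476e-04
  E         0.06907  0.001762
  solve Keq expr → x = -1.2159e-04; check Q = 1.1460e-06

Direction: reverse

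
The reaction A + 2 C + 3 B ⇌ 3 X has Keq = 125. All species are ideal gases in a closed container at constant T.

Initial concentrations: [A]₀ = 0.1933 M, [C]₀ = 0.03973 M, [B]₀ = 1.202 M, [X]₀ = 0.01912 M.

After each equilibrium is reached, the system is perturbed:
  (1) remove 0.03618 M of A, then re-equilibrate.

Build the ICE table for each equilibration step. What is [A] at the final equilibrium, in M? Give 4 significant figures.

Q₀ = 0.01319 vs Keq = 125 ⇒ Q<K, forward
Step 1:
                  A         C         B         X
  init       0.1933   0.03973     1.202   0.01912
  Δ        -0.01813  -0.03626   -0.0544    0.0544
  eq         0.1752  0.003465     1.148   0.07352
  solve Keq expr → x = 0.01813; check Q = 125
Then remove 0.03618 M of A.
Step 2:
                  A         C         B         X
  init        0.139  0.003465     1.148   0.07352
  Δ       1.8749e-04 3.7497e-04 5.6246e-04 -5.6246e-04
  eq         0.1392   0.00384     1.148   0.07295
  solve Keq expr → x = -1.8749e-04; check Q = 125

[A]_eq = 0.1392 M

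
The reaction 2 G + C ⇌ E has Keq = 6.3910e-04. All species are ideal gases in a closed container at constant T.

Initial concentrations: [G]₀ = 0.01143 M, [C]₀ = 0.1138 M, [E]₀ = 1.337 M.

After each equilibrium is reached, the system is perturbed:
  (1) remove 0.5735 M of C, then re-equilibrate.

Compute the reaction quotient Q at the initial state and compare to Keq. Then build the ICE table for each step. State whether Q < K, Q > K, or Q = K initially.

Q₀ = 8.9928e+04 vs Keq = 6.3910e-04 ⇒ Q>K, reverse
Step 1:
                    G           C           E
  Initial     0.01143      0.1138       1.337
  Change        2.661        1.33       -1.33
  Equil         2.672       1.444    0.006591
  solve Keq expr → x = -1.33; check Q = 6.3910e-04
Then remove 0.5735 M of C.
Step 2:
                    G           C           E
  Initial       2.672      0.8707    0.006591
  Change      0.00518     0.00259    -0.00259
  Equil         2.677      0.8733    0.004001
  solve Keq expr → x = -0.00259; check Q = 6.3910e-04

Q₀ = 8.9928e+04; Q > K (proceeds reverse)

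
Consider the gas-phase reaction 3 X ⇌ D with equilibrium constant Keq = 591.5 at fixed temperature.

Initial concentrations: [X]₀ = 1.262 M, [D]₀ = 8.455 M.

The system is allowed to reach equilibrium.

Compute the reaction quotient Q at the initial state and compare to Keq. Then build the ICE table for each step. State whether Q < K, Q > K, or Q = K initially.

Q₀ = 4.207 vs Keq = 591.5 ⇒ Q<K, forward
Step 1:
                    X           D
  init          1.262       8.455
  Δ            -1.016      0.3387
  eq           0.2459       8.794
  solve Keq expr → x = 0.3387; check Q = 591.5

Q₀ = 4.207; Q < K (proceeds forward)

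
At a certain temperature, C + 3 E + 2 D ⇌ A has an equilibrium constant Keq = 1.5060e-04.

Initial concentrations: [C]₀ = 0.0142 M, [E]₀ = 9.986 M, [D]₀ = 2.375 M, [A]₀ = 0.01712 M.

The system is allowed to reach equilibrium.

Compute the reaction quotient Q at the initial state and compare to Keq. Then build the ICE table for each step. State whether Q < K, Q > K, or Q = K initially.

Q₀ = 2.1464e-04 vs Keq = 1.5060e-04 ⇒ Q>K, reverse
Step 1:
                    C           E           D           A
  I            0.0142       9.986       2.375     0.01712
  C          0.002713    0.008138    0.005425   -0.002713
  E           0.01691       9.994        2.38     0.01441
  solve Keq expr → x = -0.002713; check Q = 1.5060e-04

Q₀ = 2.1464e-04; Q > K (proceeds reverse)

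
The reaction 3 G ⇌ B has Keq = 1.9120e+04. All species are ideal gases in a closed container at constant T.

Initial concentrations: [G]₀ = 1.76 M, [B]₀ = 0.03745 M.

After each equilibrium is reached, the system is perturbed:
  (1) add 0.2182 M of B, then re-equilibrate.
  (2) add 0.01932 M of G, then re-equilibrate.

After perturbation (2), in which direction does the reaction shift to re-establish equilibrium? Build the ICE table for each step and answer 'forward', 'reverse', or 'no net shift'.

Direction: forward

Q₀ = 0.006869 vs Keq = 1.9120e+04 ⇒ Q<K, forward
Step 1:
                   G          B
  I             1.76    0.03745
  C           -1.728     0.5761
  E          0.03178     0.6135
  solve Keq expr → x = 0.5761; check Q = 1.9120e+04
Then add 0.2182 M of B.
Step 2:
                   G          B
  I          0.03178     0.8317
  C         0.003376  -0.001125
  E          0.03515     0.8306
  solve Keq expr → x = -0.001125; check Q = 1.9120e+04
Then add 0.01932 M of G.
Step 3:
                   G          B
  I          0.05447     0.8306
  C         -0.01923    0.00641
  E          0.03524      0.837
  solve Keq expr → x = 0.00641; check Q = 1.9120e+04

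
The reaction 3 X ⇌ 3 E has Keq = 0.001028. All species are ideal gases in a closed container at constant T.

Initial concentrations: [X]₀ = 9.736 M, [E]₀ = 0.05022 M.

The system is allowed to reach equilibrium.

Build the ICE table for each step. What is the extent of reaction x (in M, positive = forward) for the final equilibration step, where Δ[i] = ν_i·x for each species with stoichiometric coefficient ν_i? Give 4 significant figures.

Q₀ = 1.3724e-07 vs Keq = 0.001028 ⇒ Q<K, forward
Step 1:
                   X          E
  I            9.736    0.05022
  C          -0.8469     0.8469
  E            8.889     0.8971
  solve Keq expr → x = 0.2823; check Q = 0.001028

x = 0.2823 M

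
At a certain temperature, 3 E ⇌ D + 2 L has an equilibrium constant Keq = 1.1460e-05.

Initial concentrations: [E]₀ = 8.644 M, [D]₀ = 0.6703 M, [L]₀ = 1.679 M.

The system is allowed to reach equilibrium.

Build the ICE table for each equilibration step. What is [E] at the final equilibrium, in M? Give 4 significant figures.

Q₀ = 0.002926 vs Keq = 1.1460e-05 ⇒ Q>K, reverse
Step 1:
                  E         D         L
  I           8.644    0.6703     1.679
  C           1.826   -0.6086    -1.217
  E           10.47   0.06168    0.4618
  solve Keq expr → x = -0.6086; check Q = 1.1460e-05

[E]_eq = 10.47 M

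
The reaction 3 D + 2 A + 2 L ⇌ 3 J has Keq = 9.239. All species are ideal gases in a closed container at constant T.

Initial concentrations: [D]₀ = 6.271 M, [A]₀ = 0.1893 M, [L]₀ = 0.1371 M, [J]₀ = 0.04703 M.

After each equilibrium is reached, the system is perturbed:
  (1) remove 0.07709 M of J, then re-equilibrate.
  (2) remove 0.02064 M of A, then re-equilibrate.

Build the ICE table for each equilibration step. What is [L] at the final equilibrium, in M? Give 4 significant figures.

[L]_eq = 0.02198 M

Q₀ = 6.2624e-04 vs Keq = 9.239 ⇒ Q<K, forward
Step 1:
                  D         A         L         J
  I           6.271    0.1893    0.1371   0.04703
  C         -0.1652   -0.1102   -0.1102    0.1652
  E           6.106   0.07914   0.02694    0.2123
  solve Keq expr → x = 0.05508; check Q = 9.239
Then remove 0.07709 M of J.
Step 2:
                  D         A         L         J
  I           6.106   0.07914   0.02694    0.1352
  C        -0.01356 -0.009042 -0.009042   0.01356
  E           6.092    0.0701    0.0179    0.1487
  solve Keq expr → x = 0.004521; check Q = 9.239
Then remove 0.02064 M of A.
Step 3:
                  D         A         L         J
  I           6.092   0.04946    0.0179    0.1487
  C        0.006113  0.004076  0.004076 -0.006113
  E           6.098   0.05354   0.02198    0.1426
  solve Keq expr → x = -0.002038; check Q = 9.239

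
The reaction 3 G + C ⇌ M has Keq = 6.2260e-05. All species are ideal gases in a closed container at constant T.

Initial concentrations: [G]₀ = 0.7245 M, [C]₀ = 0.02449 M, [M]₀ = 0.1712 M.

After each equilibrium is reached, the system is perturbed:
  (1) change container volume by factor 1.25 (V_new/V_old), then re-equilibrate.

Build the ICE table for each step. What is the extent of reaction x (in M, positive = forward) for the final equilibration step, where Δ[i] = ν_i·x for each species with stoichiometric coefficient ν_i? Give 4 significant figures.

x = -9.0233e-06 M

Q₀ = 18.38 vs Keq = 6.2260e-05 ⇒ Q>K, reverse
Step 1:
                    G           C           M
  Initial      0.7245     0.02449      0.1712
  Change       0.5135      0.1712     -0.1712
  Equil         1.238      0.1957  2.3116e-05
  solve Keq expr → x = -0.1712; check Q = 6.2260e-05
Then change container volume by factor 1.25 (V_new/V_old).
Step 2:
                    G           C           M
  Initial      0.9904      0.1565  1.8493e-05
  Change   2.7070e-05  9.0233e-06 -9.0233e-06
  Equil        0.9905      0.1565  9.4698e-06
  solve Keq expr → x = -9.0233e-06; check Q = 6.2260e-05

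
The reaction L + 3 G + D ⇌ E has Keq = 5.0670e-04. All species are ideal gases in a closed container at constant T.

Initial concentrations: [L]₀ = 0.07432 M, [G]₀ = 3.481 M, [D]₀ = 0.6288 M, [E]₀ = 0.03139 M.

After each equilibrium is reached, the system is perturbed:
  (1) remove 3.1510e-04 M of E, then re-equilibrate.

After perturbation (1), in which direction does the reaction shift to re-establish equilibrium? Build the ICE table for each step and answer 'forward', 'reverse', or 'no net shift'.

Q₀ = 0.01592 vs Keq = 5.0670e-04 ⇒ Q>K, reverse
Step 1:
                    L           G           D           E
  I           0.07432       3.481      0.6288     0.03139
  C           0.02981     0.08943     0.02981    -0.02981
  E            0.1041        3.57      0.6586    0.001582
  solve Keq expr → x = -0.02981; check Q = 5.0670e-04
Then remove 3.1510e-04 M of E.
Step 2:
                    L           G           D           E
  I            0.1041        3.57      0.6586    0.001267
  C       -3.0845e-04 -9.2535e-04 -3.0845e-04  3.0845e-04
  E            0.1038       3.569      0.6583    0.001575
  solve Keq expr → x = 3.0845e-04; check Q = 5.0670e-04

Direction: forward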